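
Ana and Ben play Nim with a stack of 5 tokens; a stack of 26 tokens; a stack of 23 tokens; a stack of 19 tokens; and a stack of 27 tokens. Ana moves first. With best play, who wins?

Compute the nim-sum pairwise:
5 ⊕ 26 = 31
31 ⊕ 23 = 8
8 ⊕ 19 = 27
27 ⊕ 27 = 0
The nim-sum is 0, so this is a P-position: the player to move is in a losing position under optimal play; Ana is about to move from it and so loses — Ben wins.

Ben wins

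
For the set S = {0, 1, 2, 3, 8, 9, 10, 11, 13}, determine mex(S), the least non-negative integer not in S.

The values 0, 1, 2, 3 are all present; 4 is the first non-negative integer missing from the set.

4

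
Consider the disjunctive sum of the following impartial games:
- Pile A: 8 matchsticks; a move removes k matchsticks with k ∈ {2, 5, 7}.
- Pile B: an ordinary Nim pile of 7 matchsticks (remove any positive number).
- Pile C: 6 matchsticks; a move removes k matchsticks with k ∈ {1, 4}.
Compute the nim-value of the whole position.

Grundy values for pile A (subtraction set {2, 5, 7}):
k:     0  1  2  3  4  5  6  7  8
g(k):  0  0  1  1  0  2  1  3  2
So g(8) = 2.
Pile B is a plain Nim pile of size 7, so its Grundy value is 7.
Grundy values for pile C (subtraction set {1, 4}):
g(0) = mex{} = 0
g(1) = mex{0} = 1
g(2) = mex{1} = 0
g(3) = mex{0} = 1
g(4) = mex{0,1} = 2
g(5) = mex{1,2} = 0
g(6) = mex{0} = 1
So g(6) = 1.
By the Sprague-Grundy theorem, the Grundy value of a sum of independent games is the XOR of the component values.
Combined value = 2 XOR 7 XOR 1 = 4.

4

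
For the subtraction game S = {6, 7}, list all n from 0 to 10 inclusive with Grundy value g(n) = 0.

0, 1, 2, 3, 4, 5

Compute g(0), g(1), … for moves {6, 7}:
k:     0  1  2  3  4  5  6  7  8  9 10
g(k):  0  0  0  0  0  0  1  1  1  1  1
The P-positions (g = 0) in 0..10 are 0, 1, 2, 3, 4, 5.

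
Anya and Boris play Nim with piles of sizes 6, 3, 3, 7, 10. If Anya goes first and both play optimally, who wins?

Write each in binary and XOR column by column:
  0110  (6)
  0011  (3)
  0011  (3)
  0111  (7)
  1010  (10)
  ----
  1011  (11)
The nim-sum is 11 ≠ 0, so this is an N-position: the player to move can win; Anya has a winning move.

Anya wins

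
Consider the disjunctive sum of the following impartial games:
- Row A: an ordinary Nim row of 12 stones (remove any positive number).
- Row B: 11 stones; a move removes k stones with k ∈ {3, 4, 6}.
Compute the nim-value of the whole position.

Row A is a plain Nim row of size 12, so its Grundy value is 12.
For row B, compute g(0), g(1), … with moves {3, 4, 6}:
k:     0  1  2  3  4  5  6  7  8  9 10 11
g(k):  0  0  0  1  1  1  2  2  2  0  0  0
So g(11) = 0.
By the Sprague-Grundy theorem, the Grundy value of a sum of independent games is the XOR of the component values.
Combined value = 12 XOR 0 = 12.

12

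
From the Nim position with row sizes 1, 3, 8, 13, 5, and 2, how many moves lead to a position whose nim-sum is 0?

0

Nim-sum: 1 ⊕ 3 ⊕ 8 ⊕ 13 ⊕ 5 ⊕ 2 = 0.
The nim-sum is already 0, so every move leaves a nonzero nim-sum — there are no winning moves.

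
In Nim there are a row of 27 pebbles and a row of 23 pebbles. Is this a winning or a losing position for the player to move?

Winning position

Compute the nim-sum pairwise:
27 ^ 23 = 12
The nim-sum is 12 ≠ 0, so this is an N-position: the player to move can win.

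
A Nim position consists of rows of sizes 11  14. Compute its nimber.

5

In binary:
  1011  (11)
  1110  (14)
  ----
  0101  (5)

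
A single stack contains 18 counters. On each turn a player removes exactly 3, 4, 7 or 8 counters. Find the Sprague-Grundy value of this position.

2

Grundy values for subtraction set {3, 4, 7, 8}:
k:     0  1  2  3  4  5  6  7  8  9 10 11 12 13 14 15 16 17 18
g(k):  0  0  0  1  1  1  2  2  2  3  3  0  0  0  1  1  1  2  2
So g(18) = 2.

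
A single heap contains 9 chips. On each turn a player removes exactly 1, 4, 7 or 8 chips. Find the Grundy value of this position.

Compute g(0), g(1), … for moves {1, 4, 7, 8}:
g(0) = mex{} = 0
g(1) = mex{0} = 1
g(2) = mex{1} = 0
g(3) = mex{0} = 1
g(4) = mex{0,1} = 2
g(5) = mex{1,2} = 0
g(6) = mex{0} = 1
g(7) = mex{0,1} = 2
g(8) = mex{0,1,2} = 3
g(9) = mex{0,1,3} = 2
So g(9) = 2.

2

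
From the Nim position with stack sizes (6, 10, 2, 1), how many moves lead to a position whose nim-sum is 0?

Write each in binary and XOR column by column:
  0110  (6)
  1010  (10)
  0010  (2)
  0001  (1)
  ----
  1111  (15)
The overall nim-sum is X = 15. A stack of size p has a winning move iff p XOR X < p (reduce it to p XOR X).
  6: 6 XOR 15 = 9 ≥ 6 — no move.
  10: 10 XOR 15 = 5 < 10 — winning move (to 5).
  2: 2 XOR 15 = 13 ≥ 2 — no move.
  1: 1 XOR 15 = 14 ≥ 1 — no move.
That gives 1 winning move.

1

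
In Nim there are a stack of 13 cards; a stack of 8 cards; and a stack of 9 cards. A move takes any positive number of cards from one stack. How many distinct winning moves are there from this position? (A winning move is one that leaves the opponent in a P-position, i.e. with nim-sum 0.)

3

Nim-sum: 13 ⊕ 8 ⊕ 9 = 12.
The overall nim-sum is X = 12. A stack of size p has a winning move iff p XOR X < p (reduce it to p XOR X).
  13: 13 XOR 12 = 1 < 13 — winning move (to 1).
  8: 8 XOR 12 = 4 < 8 — winning move (to 4).
  9: 9 XOR 12 = 5 < 9 — winning move (to 5).
That gives 3 winning moves.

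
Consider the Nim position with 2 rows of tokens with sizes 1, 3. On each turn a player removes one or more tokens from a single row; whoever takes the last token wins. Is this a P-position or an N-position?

N-position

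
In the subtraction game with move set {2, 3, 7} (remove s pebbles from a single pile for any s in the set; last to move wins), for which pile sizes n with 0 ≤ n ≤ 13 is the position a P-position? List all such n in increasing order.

0, 1, 5, 6, 10, 11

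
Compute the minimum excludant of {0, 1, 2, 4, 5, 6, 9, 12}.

3

The values 0, 1, 2 are all present; 3 is the first non-negative integer missing from the set.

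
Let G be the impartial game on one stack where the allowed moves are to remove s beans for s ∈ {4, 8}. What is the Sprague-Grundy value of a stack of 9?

2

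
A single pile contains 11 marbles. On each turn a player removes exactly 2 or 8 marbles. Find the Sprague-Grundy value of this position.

0

Grundy values for subtraction set {2, 8}:
k:     0  1  2  3  4  5  6  7  8  9 10 11
g(k):  0  0  1  1  0  0  1  1  2  2  0  0
So g(11) = 0.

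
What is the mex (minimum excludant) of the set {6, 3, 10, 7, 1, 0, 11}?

2

The values 0, 1 are all present; 2 is the first non-negative integer missing from the set.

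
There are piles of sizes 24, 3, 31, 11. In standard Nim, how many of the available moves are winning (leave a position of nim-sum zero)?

3

Compute the nim-sum pairwise:
24 ⊕ 3 = 27
27 ⊕ 31 = 4
4 ⊕ 11 = 15
The overall nim-sum is X = 15. A pile of size p has a winning move iff p XOR X < p (reduce it to p XOR X).
  24: 24 XOR 15 = 23 < 24 — winning move (to 23).
  3: 3 XOR 15 = 12 ≥ 3 — no move.
  31: 31 XOR 15 = 16 < 31 — winning move (to 16).
  11: 11 XOR 15 = 4 < 11 — winning move (to 4).
That gives 3 winning moves.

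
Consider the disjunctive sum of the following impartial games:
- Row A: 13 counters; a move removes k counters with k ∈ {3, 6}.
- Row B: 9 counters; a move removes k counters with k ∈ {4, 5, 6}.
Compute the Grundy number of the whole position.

3

For row A, compute g(0), g(1), … with moves {3, 6}:
k:     0  1  2  3  4  5  6  7  8  9 10 11 12 13
g(k):  0  0  0  1  1  1  2  2  2  0  0  0  1  1
So g(13) = 1.
Grundy values for row B (subtraction set {4, 5, 6}):
k:     0  1  2  3  4  5  6  7  8  9
g(k):  0  0  0  0  1  1  1  1  2  2
So g(9) = 2.
The value of a disjunctive sum is the nim-sum of the parts.
Combined value = 1 ⊕ 2 = 3.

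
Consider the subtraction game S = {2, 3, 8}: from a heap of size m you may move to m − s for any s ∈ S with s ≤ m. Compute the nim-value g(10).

0

Grundy values for subtraction set {2, 3, 8}:
k:     0  1  2  3  4  5  6  7  8  9 10
g(k):  0  0  1  1  2  0  0  1  1  2  0
So g(10) = 0.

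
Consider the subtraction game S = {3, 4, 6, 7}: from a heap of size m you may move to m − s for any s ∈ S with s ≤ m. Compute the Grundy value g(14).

1

Compute g(0), g(1), … for moves {3, 4, 6, 7}:
k:     0  1  2  3  4  5  6  7  8  9 10 11 12 13 14
g(k):  0  0  0  1  1  1  2  2  2  3  0  0  0  1  1
So g(14) = 1.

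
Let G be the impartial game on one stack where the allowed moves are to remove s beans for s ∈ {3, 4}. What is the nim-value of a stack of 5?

1

Compute g(0), g(1), … for moves {3, 4}:
k:     0  1  2  3  4  5
g(k):  0  0  0  1  1  1
So g(5) = 1.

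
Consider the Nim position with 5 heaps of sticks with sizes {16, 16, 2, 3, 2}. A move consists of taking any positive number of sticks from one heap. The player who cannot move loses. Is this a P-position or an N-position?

N-position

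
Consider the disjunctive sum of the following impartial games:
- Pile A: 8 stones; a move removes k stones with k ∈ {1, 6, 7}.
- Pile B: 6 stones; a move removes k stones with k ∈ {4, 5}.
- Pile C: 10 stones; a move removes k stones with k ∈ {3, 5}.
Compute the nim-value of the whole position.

Build the Grundy sequence for pile A with g(k) = mex{g(k−s) : s ∈ {1, 6, 7}, s ≤ k}:
k:     0  1  2  3  4  5  6  7  8
g(k):  0  1  0  1  0  1  2  3  2
So g(8) = 2.
Grundy values for pile B (subtraction set {4, 5}):
k:     0  1  2  3  4  5  6
g(k):  0  0  0  0  1  1  1
So g(6) = 1.
Build the Grundy sequence for pile C with g(k) = mex{g(k−s) : s ∈ {3, 5}, s ≤ k}:
g(0) = mex{} = 0
g(1) = mex{} = 0
g(2) = mex{} = 0
g(3) = mex{0} = 1
g(4) = mex{0} = 1
g(5) = mex{0} = 1
g(6) = mex{0,1} = 2
g(7) = mex{0,1} = 2
g(8) = mex{1} = 0
g(9) = mex{1,2} = 0
g(10) = mex{1,2} = 0
So g(10) = 0.
By the Sprague-Grundy theorem, the Grundy value of a sum of independent games is the XOR of the component values.
Combined value = 2 ⊕ 1 ⊕ 0 = 3.

3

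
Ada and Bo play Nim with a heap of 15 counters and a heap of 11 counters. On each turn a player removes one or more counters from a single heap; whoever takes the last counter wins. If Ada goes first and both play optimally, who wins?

Ada wins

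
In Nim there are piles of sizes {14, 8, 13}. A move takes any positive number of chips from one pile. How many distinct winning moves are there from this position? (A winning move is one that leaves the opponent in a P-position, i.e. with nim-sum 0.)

3

Nim-sum: 14 ⊕ 8 ⊕ 13 = 11.
The overall nim-sum is X = 11. A pile of size p has a winning move iff p XOR X < p (reduce it to p XOR X).
  14: 14 XOR 11 = 5 < 14 — winning move (to 5).
  8: 8 XOR 11 = 3 < 8 — winning move (to 3).
  13: 13 XOR 11 = 6 < 13 — winning move (to 6).
That gives 3 winning moves.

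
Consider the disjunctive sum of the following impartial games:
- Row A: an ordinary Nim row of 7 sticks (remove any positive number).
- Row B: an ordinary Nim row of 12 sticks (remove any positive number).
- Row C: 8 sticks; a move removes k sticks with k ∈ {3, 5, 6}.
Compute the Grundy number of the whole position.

9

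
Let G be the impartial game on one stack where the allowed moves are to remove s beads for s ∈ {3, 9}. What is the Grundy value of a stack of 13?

Compute g(0), g(1), … for moves {3, 9}:
g(0) = mex{} = 0
g(1) = mex{} = 0
g(2) = mex{} = 0
g(3) = mex{0} = 1
g(4) = mex{0} = 1
g(5) = mex{0} = 1
g(6) = mex{1} = 0
g(7) = mex{1} = 0
g(8) = mex{1} = 0
g(9) = mex{0} = 1
g(10) = mex{0} = 1
g(11) = mex{0} = 1
g(12) = mex{1} = 0
g(13) = mex{1} = 0
So g(13) = 0.

0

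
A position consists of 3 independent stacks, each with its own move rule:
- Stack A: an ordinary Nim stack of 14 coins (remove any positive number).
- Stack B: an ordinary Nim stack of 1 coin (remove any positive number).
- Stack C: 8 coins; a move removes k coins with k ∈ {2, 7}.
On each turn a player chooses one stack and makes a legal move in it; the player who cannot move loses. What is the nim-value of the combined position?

Stack A is a plain Nim stack of size 14, so its Grundy value is 14.
Stack B is a plain Nim stack of size 1, so its Grundy value is 1.
For stack C, compute g(0), g(1), … with moves {2, 7}:
g(0) = mex{} = 0
g(1) = mex{} = 0
g(2) = mex{0} = 1
g(3) = mex{0} = 1
g(4) = mex{1} = 0
g(5) = mex{1} = 0
g(6) = mex{0} = 1
g(7) = mex{0} = 1
g(8) = mex{0,1} = 2
So g(8) = 2.
By the Sprague-Grundy theorem, the Grundy value of a sum of independent games is the XOR of the component values.
Combined value = 14 XOR 1 XOR 2 = 13.

13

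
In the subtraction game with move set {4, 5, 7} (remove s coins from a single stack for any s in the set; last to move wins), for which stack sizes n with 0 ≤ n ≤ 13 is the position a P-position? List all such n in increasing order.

Grundy values for subtraction set {4, 5, 7}:
g(0) = mex{} = 0
g(1) = mex{} = 0
g(2) = mex{} = 0
g(3) = mex{} = 0
g(4) = mex{0} = 1
g(5) = mex{0} = 1
g(6) = mex{0} = 1
g(7) = mex{0} = 1
g(8) = mex{0,1} = 2
g(9) = mex{0,1} = 2
g(10) = mex{0,1} = 2
g(11) = mex{1} = 0
g(12) = mex{1,2} = 0
g(13) = mex{1,2} = 0
The P-positions (g = 0) in 0..13 are 0, 1, 2, 3, 11, 12, 13.

0, 1, 2, 3, 11, 12, 13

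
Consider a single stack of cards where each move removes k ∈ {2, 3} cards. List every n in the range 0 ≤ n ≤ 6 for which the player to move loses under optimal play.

0, 1, 5, 6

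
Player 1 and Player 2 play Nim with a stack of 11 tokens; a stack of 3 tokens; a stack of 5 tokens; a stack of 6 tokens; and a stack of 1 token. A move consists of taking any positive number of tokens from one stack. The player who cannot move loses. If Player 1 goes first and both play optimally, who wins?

Compute the nim-sum pairwise:
11 ^ 3 = 8
8 ^ 5 = 13
13 ^ 6 = 11
11 ^ 1 = 10
The nim-sum is 10 ≠ 0, so this is an N-position: the player to move can win; Player 1 has a winning move.

Player 1 wins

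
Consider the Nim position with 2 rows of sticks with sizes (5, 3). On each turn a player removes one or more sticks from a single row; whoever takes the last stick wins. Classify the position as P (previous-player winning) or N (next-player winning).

Nim-sum: 5 ^ 3 = 6.
The nim-sum is 6 ≠ 0, so this is an N-position: the player to move can win.

N-position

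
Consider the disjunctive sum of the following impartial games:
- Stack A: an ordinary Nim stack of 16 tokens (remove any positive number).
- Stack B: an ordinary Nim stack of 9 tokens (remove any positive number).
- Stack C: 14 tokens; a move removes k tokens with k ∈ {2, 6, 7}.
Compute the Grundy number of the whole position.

25

Stack A is a plain Nim stack of size 16, so its Grundy value is 16.
Stack B is a plain Nim stack of size 9, so its Grundy value is 9.
Grundy values for stack C (subtraction set {2, 6, 7}):
g(0) = mex{} = 0
g(1) = mex{} = 0
g(2) = mex{0} = 1
g(3) = mex{0} = 1
g(4) = mex{1} = 0
g(5) = mex{1} = 0
g(6) = mex{0} = 1
g(7) = mex{0} = 1
g(8) = mex{0,1} = 2
g(9) = mex{1} = 0
g(10) = mex{0,1,2} = 3
g(11) = mex{0} = 1
g(12) = mex{0,1,3} = 2
g(13) = mex{1} = 0
g(14) = mex{1,2} = 0
So g(14) = 0.
By the Sprague-Grundy theorem, the Grundy value of a sum of independent games is the XOR of the component values.
Combined value = 16 ⊕ 9 ⊕ 0 = 25.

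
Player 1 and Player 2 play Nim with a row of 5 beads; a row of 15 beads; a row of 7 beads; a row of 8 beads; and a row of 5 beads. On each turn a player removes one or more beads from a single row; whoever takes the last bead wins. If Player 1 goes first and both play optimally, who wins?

Compute the nim-sum pairwise:
5 XOR 15 = 10
10 XOR 7 = 13
13 XOR 8 = 5
5 XOR 5 = 0
The nim-sum is 0, so this is a P-position: the player to move is in a losing position under optimal play; Player 1 is about to move from it and so loses — Player 2 wins.

Player 2 wins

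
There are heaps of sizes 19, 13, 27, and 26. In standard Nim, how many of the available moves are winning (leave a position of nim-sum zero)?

3

Bitwise XOR of the heap sizes:
  10011  (19)
  01101  (13)
  11011  (27)
  11010  (26)
  -----
  11111  (31)
The overall nim-sum is X = 31. A heap of size p has a winning move iff p XOR X < p (reduce it to p XOR X).
  19: 19 XOR 31 = 12 < 19 — winning move (to 12).
  13: 13 XOR 31 = 18 ≥ 13 — no move.
  27: 27 XOR 31 = 4 < 27 — winning move (to 4).
  26: 26 XOR 31 = 5 < 26 — winning move (to 5).
That gives 3 winning moves.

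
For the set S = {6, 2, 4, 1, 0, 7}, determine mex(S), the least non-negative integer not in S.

The values 0, 1, 2 are all present; 3 is the first non-negative integer missing from the set.

3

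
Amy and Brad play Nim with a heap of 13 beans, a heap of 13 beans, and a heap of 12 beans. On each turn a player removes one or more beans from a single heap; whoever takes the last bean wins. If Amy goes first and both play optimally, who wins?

Amy wins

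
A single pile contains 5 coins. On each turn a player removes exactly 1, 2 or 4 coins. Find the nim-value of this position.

2

Build the Grundy sequence with g(k) = mex{g(k−s) : s ∈ {1, 2, 4}, s ≤ k}:
g(0) = mex{} = 0
g(1) = mex{0} = 1
g(2) = mex{0,1} = 2
g(3) = mex{1,2} = 0
g(4) = mex{0,2} = 1
g(5) = mex{0,1} = 2
So g(5) = 2.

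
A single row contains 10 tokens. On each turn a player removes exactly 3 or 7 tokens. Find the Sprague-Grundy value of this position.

Grundy values for subtraction set {3, 7}:
g(0) = mex{} = 0
g(1) = mex{} = 0
g(2) = mex{} = 0
g(3) = mex{0} = 1
g(4) = mex{0} = 1
g(5) = mex{0} = 1
g(6) = mex{1} = 0
g(7) = mex{0,1} = 2
g(8) = mex{0,1} = 2
g(9) = mex{0} = 1
g(10) = mex{1,2} = 0
So g(10) = 0.

0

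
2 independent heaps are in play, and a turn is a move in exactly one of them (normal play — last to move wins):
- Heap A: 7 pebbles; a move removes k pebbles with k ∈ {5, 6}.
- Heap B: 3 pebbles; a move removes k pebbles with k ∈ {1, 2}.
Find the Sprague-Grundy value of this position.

1

For heap A, compute g(0), g(1), … with moves {5, 6}:
k:     0  1  2  3  4  5  6  7
g(k):  0  0  0  0  0  1  1  1
So g(7) = 1.
Build the Grundy sequence for heap B with g(k) = mex{g(k−s) : s ∈ {1, 2}, s ≤ k}:
g(0) = mex{} = 0
g(1) = mex{0} = 1
g(2) = mex{0,1} = 2
g(3) = mex{1,2} = 0
So g(3) = 0.
By the Sprague-Grundy theorem, the Grundy value of a sum of independent games is the XOR of the component values.
Combined value = 1 XOR 0 = 1.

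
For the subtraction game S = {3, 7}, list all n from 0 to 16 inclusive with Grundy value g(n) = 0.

0, 1, 2, 6, 10, 11, 12, 16

Compute g(0), g(1), … for moves {3, 7}:
k:     0  1  2  3  4  5  6  7  8  9 10 11 12 13 14 15 16
g(k):  0  0  0  1  1  1  0  2  2  1  0  0  0  1  1  1  0
The P-positions (g = 0) in 0..16 are 0, 1, 2, 6, 10, 11, 12, 16.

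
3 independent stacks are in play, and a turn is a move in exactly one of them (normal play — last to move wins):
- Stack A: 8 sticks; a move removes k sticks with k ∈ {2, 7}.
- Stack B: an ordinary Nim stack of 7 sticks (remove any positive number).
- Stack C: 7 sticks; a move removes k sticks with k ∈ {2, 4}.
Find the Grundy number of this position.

5

For stack A, compute g(0), g(1), … with moves {2, 7}:
k:     0  1  2  3  4  5  6  7  8
g(k):  0  0  1  1  0  0  1  1  2
So g(8) = 2.
Stack B is a plain Nim stack of size 7, so its Grundy value is 7.
Grundy values for stack C (subtraction set {2, 4}):
g(0) = mex{} = 0
g(1) = mex{} = 0
g(2) = mex{0} = 1
g(3) = mex{0} = 1
g(4) = mex{0,1} = 2
g(5) = mex{0,1} = 2
g(6) = mex{1,2} = 0
g(7) = mex{1,2} = 0
So g(7) = 0.
By the Sprague-Grundy theorem, the Grundy value of a sum of independent games is the XOR of the component values.
Combined value = 2 XOR 7 XOR 0 = 5.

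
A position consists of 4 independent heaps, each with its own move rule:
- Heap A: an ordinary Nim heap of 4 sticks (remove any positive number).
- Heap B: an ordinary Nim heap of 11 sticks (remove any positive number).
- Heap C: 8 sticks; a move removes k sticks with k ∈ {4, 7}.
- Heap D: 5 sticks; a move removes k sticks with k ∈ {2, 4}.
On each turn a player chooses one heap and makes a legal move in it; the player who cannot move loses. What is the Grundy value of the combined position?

15

Heap A is a plain Nim heap of size 4, so its Grundy value is 4.
Heap B is a plain Nim heap of size 11, so its Grundy value is 11.
Build the Grundy sequence for heap C with g(k) = mex{g(k−s) : s ∈ {4, 7}, s ≤ k}:
k:     0  1  2  3  4  5  6  7  8
g(k):  0  0  0  0  1  1  1  1  2
So g(8) = 2.
Build the Grundy sequence for heap D with g(k) = mex{g(k−s) : s ∈ {2, 4}, s ≤ k}:
k:     0  1  2  3  4  5
g(k):  0  0  1  1  2  2
So g(5) = 2.
By the Sprague-Grundy theorem, the Grundy value of a sum of independent games is the XOR of the component values.
Combined value = 4 XOR 11 XOR 2 XOR 2 = 15.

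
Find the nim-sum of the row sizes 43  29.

54

Compute the nim-sum pairwise:
43 ⊕ 29 = 54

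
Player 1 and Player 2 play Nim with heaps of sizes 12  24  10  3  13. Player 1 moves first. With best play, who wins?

Bitwise XOR of the heap sizes:
  01100  (12)
  11000  (24)
  01010  (10)
  00011  (3)
  01101  (13)
  -----
  10000  (16)
The nim-sum is 16 ≠ 0, so this is an N-position: the player to move can win; Player 1 has a winning move.

Player 1 wins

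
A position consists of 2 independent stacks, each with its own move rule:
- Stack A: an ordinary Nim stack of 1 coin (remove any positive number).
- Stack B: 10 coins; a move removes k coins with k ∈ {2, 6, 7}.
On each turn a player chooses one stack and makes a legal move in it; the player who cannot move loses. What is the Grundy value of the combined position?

2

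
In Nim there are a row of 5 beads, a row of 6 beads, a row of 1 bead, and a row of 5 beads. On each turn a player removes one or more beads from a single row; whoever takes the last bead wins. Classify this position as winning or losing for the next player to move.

Nim-sum: 5 XOR 6 XOR 1 XOR 5 = 7.
The nim-sum is 7 ≠ 0, so this is an N-position: the player to move can win.

Winning position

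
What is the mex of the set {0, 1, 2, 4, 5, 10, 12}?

3

The values 0, 1, 2 are all present; 3 is the first non-negative integer missing from the set.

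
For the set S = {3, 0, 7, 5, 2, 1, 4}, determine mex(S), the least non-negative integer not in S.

6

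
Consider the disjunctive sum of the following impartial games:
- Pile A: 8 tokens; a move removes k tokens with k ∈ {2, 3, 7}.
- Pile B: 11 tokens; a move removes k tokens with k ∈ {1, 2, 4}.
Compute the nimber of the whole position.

3

Grundy values for pile A (subtraction set {2, 3, 7}):
g(0) = mex{} = 0
g(1) = mex{} = 0
g(2) = mex{0} = 1
g(3) = mex{0} = 1
g(4) = mex{0,1} = 2
g(5) = mex{1} = 0
g(6) = mex{1,2} = 0
g(7) = mex{0,2} = 1
g(8) = mex{0} = 1
So g(8) = 1.
Build the Grundy sequence for pile B with g(k) = mex{g(k−s) : s ∈ {1, 2, 4}, s ≤ k}:
g(0) = mex{} = 0
g(1) = mex{0} = 1
g(2) = mex{0,1} = 2
g(3) = mex{1,2} = 0
g(4) = mex{0,2} = 1
g(5) = mex{0,1} = 2
g(6) = mex{1,2} = 0
g(7) = mex{0,2} = 1
g(8) = mex{0,1} = 2
g(9) = mex{1,2} = 0
g(10) = mex{0,2} = 1
g(11) = mex{0,1} = 2
So g(11) = 2.
By the Sprague-Grundy theorem, the Grundy value of a sum of independent games is the XOR of the component values.
Combined value = 1 XOR 2 = 3.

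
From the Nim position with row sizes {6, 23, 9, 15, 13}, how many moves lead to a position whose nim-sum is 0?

1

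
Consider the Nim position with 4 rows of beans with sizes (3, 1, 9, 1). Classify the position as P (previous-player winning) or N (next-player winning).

N-position

Compute the nim-sum pairwise:
3 XOR 1 = 2
2 XOR 9 = 11
11 XOR 1 = 10
The nim-sum is 10 ≠ 0, so this is an N-position: the player to move can win.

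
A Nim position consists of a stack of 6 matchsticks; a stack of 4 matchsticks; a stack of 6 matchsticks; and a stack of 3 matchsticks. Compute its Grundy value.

7

Nim-sum: 6 ⊕ 4 ⊕ 6 ⊕ 3 = 7.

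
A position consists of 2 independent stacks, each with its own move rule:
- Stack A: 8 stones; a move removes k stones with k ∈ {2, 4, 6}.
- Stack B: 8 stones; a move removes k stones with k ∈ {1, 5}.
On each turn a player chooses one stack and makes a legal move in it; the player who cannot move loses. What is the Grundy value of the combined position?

Build the Grundy sequence for stack A with g(k) = mex{g(k−s) : s ∈ {2, 4, 6}, s ≤ k}:
g(0) = mex{} = 0
g(1) = mex{} = 0
g(2) = mex{0} = 1
g(3) = mex{0} = 1
g(4) = mex{0,1} = 2
g(5) = mex{0,1} = 2
g(6) = mex{0,1,2} = 3
g(7) = mex{0,1,2} = 3
g(8) = mex{1,2,3} = 0
So g(8) = 0.
Build the Grundy sequence for stack B with g(k) = mex{g(k−s) : s ∈ {1, 5}, s ≤ k}:
g(0) = mex{} = 0
g(1) = mex{0} = 1
g(2) = mex{1} = 0
g(3) = mex{0} = 1
g(4) = mex{1} = 0
g(5) = mex{0} = 1
g(6) = mex{1} = 0
g(7) = mex{0} = 1
g(8) = mex{1} = 0
So g(8) = 0.
The value of a disjunctive sum is the nim-sum of the parts.
Combined value = 0 ⊕ 0 = 0.

0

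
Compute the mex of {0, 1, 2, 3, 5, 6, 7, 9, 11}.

4

The values 0, 1, 2, 3 are all present; 4 is the first non-negative integer missing from the set.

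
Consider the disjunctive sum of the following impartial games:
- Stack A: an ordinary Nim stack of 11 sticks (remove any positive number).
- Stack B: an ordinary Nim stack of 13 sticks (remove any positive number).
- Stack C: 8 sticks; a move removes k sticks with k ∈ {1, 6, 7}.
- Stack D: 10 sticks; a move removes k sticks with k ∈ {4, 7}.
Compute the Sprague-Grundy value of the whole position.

6

Stack A is a plain Nim stack of size 11, so its Grundy value is 11.
Stack B is a plain Nim stack of size 13, so its Grundy value is 13.
For stack C, compute g(0), g(1), … with moves {1, 6, 7}:
g(0) = mex{} = 0
g(1) = mex{0} = 1
g(2) = mex{1} = 0
g(3) = mex{0} = 1
g(4) = mex{1} = 0
g(5) = mex{0} = 1
g(6) = mex{0,1} = 2
g(7) = mex{0,1,2} = 3
g(8) = mex{0,1,3} = 2
So g(8) = 2.
Build the Grundy sequence for stack D with g(k) = mex{g(k−s) : s ∈ {4, 7}, s ≤ k}:
k:     0  1  2  3  4  5  6  7  8  9 10
g(k):  0  0  0  0  1  1  1  1  2  2  2
So g(10) = 2.
By the Sprague-Grundy theorem, the Grundy value of a sum of independent games is the XOR of the component values.
Combined value = 11 ⊕ 13 ⊕ 2 ⊕ 2 = 6.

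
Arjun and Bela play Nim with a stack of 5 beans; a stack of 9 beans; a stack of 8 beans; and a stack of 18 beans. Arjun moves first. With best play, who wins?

Compute the nim-sum pairwise:
5 XOR 9 = 12
12 XOR 8 = 4
4 XOR 18 = 22
The nim-sum is 22 ≠ 0, so this is an N-position: the player to move can win; Arjun has a winning move.

Arjun wins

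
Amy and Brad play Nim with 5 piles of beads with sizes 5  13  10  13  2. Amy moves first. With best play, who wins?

Compute the nim-sum pairwise:
5 XOR 13 = 8
8 XOR 10 = 2
2 XOR 13 = 15
15 XOR 2 = 13
The nim-sum is 13 ≠ 0, so this is an N-position: the player to move can win; Amy has a winning move.

Amy wins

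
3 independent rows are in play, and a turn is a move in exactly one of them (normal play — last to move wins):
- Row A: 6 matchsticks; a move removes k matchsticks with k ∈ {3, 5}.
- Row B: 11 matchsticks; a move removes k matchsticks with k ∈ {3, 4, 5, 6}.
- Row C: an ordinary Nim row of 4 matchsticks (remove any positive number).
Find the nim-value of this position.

6

Grundy values for row A (subtraction set {3, 5}):
g(0) = mex{} = 0
g(1) = mex{} = 0
g(2) = mex{} = 0
g(3) = mex{0} = 1
g(4) = mex{0} = 1
g(5) = mex{0} = 1
g(6) = mex{0,1} = 2
So g(6) = 2.
Grundy values for row B (subtraction set {3, 4, 5, 6}):
g(0) = mex{} = 0
g(1) = mex{} = 0
g(2) = mex{} = 0
g(3) = mex{0} = 1
g(4) = mex{0} = 1
g(5) = mex{0} = 1
g(6) = mex{0,1} = 2
g(7) = mex{0,1} = 2
g(8) = mex{0,1} = 2
g(9) = mex{1,2} = 0
g(10) = mex{1,2} = 0
g(11) = mex{1,2} = 0
So g(11) = 0.
Row C is a plain Nim row of size 4, so its Grundy value is 4.
By the Sprague-Grundy theorem, the Grundy value of a sum of independent games is the XOR of the component values.
Combined value = 2 XOR 0 XOR 4 = 6.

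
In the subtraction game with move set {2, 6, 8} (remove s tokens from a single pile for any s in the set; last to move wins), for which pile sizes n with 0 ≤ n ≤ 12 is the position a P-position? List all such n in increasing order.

Grundy values for subtraction set {2, 6, 8}:
k:     0  1  2  3  4  5  6  7  8  9 10 11 12
g(k):  0  0  1  1  0  0  1  1  2  2  3  3  2
The P-positions (g = 0) in 0..12 are 0, 1, 4, 5.

0, 1, 4, 5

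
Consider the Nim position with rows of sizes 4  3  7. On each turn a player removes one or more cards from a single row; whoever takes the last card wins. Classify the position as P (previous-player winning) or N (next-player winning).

Nim-sum: 4 XOR 3 XOR 7 = 0.
The nim-sum is 0, so this is a P-position: the player to move is in a losing position under optimal play.

P-position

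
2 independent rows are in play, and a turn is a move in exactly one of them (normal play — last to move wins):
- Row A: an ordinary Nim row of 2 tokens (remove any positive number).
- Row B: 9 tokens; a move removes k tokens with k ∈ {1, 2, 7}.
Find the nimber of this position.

2

Row A is a plain Nim row of size 2, so its Grundy value is 2.
Build the Grundy sequence for row B with g(k) = mex{g(k−s) : s ∈ {1, 2, 7}, s ≤ k}:
k:     0  1  2  3  4  5  6  7  8  9
g(k):  0  1  2  0  1  2  0  1  2  0
So g(9) = 0.
The value of a disjunctive sum is the nim-sum of the parts.
Combined value = 2 XOR 0 = 2.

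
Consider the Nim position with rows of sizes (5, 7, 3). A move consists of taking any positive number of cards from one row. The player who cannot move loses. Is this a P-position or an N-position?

N-position

Nim-sum: 5 XOR 7 XOR 3 = 1.
The nim-sum is 1 ≠ 0, so this is an N-position: the player to move can win.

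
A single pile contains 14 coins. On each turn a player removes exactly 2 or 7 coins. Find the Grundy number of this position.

0

Compute g(0), g(1), … for moves {2, 7}:
g(0) = mex{} = 0
g(1) = mex{} = 0
g(2) = mex{0} = 1
g(3) = mex{0} = 1
g(4) = mex{1} = 0
g(5) = mex{1} = 0
g(6) = mex{0} = 1
g(7) = mex{0} = 1
g(8) = mex{0,1} = 2
g(9) = mex{1} = 0
g(10) = mex{1,2} = 0
g(11) = mex{0} = 1
g(12) = mex{0} = 1
g(13) = mex{1} = 0
g(14) = mex{1} = 0
So g(14) = 0.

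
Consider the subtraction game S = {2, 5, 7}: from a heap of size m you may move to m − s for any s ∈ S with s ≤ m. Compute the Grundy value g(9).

Grundy values for subtraction set {2, 5, 7}:
k:     0  1  2  3  4  5  6  7  8  9
g(k):  0  0  1  1  0  2  1  3  2  2
So g(9) = 2.

2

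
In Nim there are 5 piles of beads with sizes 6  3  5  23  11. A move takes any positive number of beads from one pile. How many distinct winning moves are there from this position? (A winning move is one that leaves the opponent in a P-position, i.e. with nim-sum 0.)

1

Nim-sum: 6 ^ 3 ^ 5 ^ 23 ^ 11 = 28.
The overall nim-sum is X = 28. A pile of size p has a winning move iff p XOR X < p (reduce it to p XOR X).
  6: 6 XOR 28 = 26 ≥ 6 — no move.
  3: 3 XOR 28 = 31 ≥ 3 — no move.
  5: 5 XOR 28 = 25 ≥ 5 — no move.
  23: 23 XOR 28 = 11 < 23 — winning move (to 11).
  11: 11 XOR 28 = 23 ≥ 11 — no move.
That gives 1 winning move.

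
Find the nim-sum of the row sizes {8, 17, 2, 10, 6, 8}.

Compute the nim-sum pairwise:
8 ⊕ 17 = 25
25 ⊕ 2 = 27
27 ⊕ 10 = 17
17 ⊕ 6 = 23
23 ⊕ 8 = 31

31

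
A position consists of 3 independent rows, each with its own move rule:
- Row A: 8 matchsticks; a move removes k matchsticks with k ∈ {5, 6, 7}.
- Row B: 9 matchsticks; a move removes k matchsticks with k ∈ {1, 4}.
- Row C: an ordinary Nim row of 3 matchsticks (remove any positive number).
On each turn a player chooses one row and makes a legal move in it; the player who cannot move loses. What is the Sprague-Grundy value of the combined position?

0

Build the Grundy sequence for row A with g(k) = mex{g(k−s) : s ∈ {5, 6, 7}, s ≤ k}:
k:     0  1  2  3  4  5  6  7  8
g(k):  0  0  0  0  0  1  1  1  1
So g(8) = 1.
Grundy values for row B (subtraction set {1, 4}):
k:     0  1  2  3  4  5  6  7  8  9
g(k):  0  1  0  1  2  0  1  0  1  2
So g(9) = 2.
Row C is a plain Nim row of size 3, so its Grundy value is 3.
The value of a disjunctive sum is the nim-sum of the parts.
Combined value = 1 ⊕ 2 ⊕ 3 = 0.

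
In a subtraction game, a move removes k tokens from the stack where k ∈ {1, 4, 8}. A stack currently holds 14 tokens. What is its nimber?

Compute g(0), g(1), … for moves {1, 4, 8}:
g(0) = mex{} = 0
g(1) = mex{0} = 1
g(2) = mex{1} = 0
g(3) = mex{0} = 1
g(4) = mex{0,1} = 2
g(5) = mex{1,2} = 0
g(6) = mex{0} = 1
g(7) = mex{1} = 0
g(8) = mex{0,2} = 1
g(9) = mex{0,1} = 2
g(10) = mex{0,1,2} = 3
g(11) = mex{0,1,3} = 2
g(12) = mex{1,2} = 0
g(13) = mex{0,2} = 1
g(14) = mex{1,3} = 0
So g(14) = 0.

0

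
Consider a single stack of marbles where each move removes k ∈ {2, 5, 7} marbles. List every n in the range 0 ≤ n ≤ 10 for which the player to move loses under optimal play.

Grundy values for subtraction set {2, 5, 7}:
g(0) = mex{} = 0
g(1) = mex{} = 0
g(2) = mex{0} = 1
g(3) = mex{0} = 1
g(4) = mex{1} = 0
g(5) = mex{0,1} = 2
g(6) = mex{0} = 1
g(7) = mex{0,1,2} = 3
g(8) = mex{0,1} = 2
g(9) = mex{0,1,3} = 2
g(10) = mex{1,2} = 0
The P-positions (g = 0) in 0..10 are 0, 1, 4, 10.

0, 1, 4, 10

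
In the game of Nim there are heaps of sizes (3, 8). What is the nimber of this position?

11

Nim-sum: 3 XOR 8 = 11.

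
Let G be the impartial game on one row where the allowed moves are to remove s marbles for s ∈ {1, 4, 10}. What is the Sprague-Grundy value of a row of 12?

3

Compute g(0), g(1), … for moves {1, 4, 10}:
g(0) = mex{} = 0
g(1) = mex{0} = 1
g(2) = mex{1} = 0
g(3) = mex{0} = 1
g(4) = mex{0,1} = 2
g(5) = mex{1,2} = 0
g(6) = mex{0} = 1
g(7) = mex{1} = 0
g(8) = mex{0,2} = 1
g(9) = mex{0,1} = 2
g(10) = mex{0,1,2} = 3
g(11) = mex{0,1,3} = 2
g(12) = mex{0,1,2} = 3
So g(12) = 3.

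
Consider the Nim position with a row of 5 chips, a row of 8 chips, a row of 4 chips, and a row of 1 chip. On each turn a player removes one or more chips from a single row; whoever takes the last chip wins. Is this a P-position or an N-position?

N-position

Compute the nim-sum pairwise:
5 XOR 8 = 13
13 XOR 4 = 9
9 XOR 1 = 8
The nim-sum is 8 ≠ 0, so this is an N-position: the player to move can win.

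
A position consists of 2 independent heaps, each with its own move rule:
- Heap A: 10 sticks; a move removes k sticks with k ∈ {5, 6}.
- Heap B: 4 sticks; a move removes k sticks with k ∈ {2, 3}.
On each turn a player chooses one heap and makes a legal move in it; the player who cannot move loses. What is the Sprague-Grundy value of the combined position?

Build the Grundy sequence for heap A with g(k) = mex{g(k−s) : s ∈ {5, 6}, s ≤ k}:
k:     0  1  2  3  4  5  6  7  8  9 10
g(k):  0  0  0  0  0  1  1  1  1  1  2
So g(10) = 2.
Build the Grundy sequence for heap B with g(k) = mex{g(k−s) : s ∈ {2, 3}, s ≤ k}:
g(0) = mex{} = 0
g(1) = mex{} = 0
g(2) = mex{0} = 1
g(3) = mex{0} = 1
g(4) = mex{0,1} = 2
So g(4) = 2.
The value of a disjunctive sum is the nim-sum of the parts.
Combined value = 2 ⊕ 2 = 0.

0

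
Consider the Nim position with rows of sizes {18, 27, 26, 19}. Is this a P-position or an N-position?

P-position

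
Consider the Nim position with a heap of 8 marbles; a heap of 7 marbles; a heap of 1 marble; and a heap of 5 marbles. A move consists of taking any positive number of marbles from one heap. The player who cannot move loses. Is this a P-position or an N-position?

Nim-sum: 8 ⊕ 7 ⊕ 1 ⊕ 5 = 11.
The nim-sum is 11 ≠ 0, so this is an N-position: the player to move can win.

N-position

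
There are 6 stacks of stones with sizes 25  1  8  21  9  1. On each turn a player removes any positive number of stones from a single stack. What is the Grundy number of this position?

13

In binary:
  11001  (25)
  00001  (1)
  01000  (8)
  10101  (21)
  01001  (9)
  00001  (1)
  -----
  01101  (13)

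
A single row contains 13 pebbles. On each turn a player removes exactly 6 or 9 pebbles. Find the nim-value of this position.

2

Grundy values for subtraction set {6, 9}:
k:     0  1  2  3  4  5  6  7  8  9 10 11 12 13
g(k):  0  0  0  0  0  0  1  1  1  1  1  1  2  2
So g(13) = 2.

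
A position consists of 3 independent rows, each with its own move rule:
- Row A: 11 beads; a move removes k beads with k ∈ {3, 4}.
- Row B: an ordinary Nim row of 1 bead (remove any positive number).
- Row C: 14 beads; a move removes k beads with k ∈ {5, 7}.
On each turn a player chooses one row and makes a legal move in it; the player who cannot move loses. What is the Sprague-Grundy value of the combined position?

For row A, compute g(0), g(1), … with moves {3, 4}:
g(0) = mex{} = 0
g(1) = mex{} = 0
g(2) = mex{} = 0
g(3) = mex{0} = 1
g(4) = mex{0} = 1
g(5) = mex{0} = 1
g(6) = mex{0,1} = 2
g(7) = mex{1} = 0
g(8) = mex{1} = 0
g(9) = mex{1,2} = 0
g(10) = mex{0,2} = 1
g(11) = mex{0} = 1
So g(11) = 1.
Row B is a plain Nim row of size 1, so its Grundy value is 1.
Grundy values for row C (subtraction set {5, 7}):
g(0) = mex{} = 0
g(1) = mex{} = 0
g(2) = mex{} = 0
g(3) = mex{} = 0
g(4) = mex{} = 0
g(5) = mex{0} = 1
g(6) = mex{0} = 1
g(7) = mex{0} = 1
g(8) = mex{0} = 1
g(9) = mex{0} = 1
g(10) = mex{0,1} = 2
g(11) = mex{0,1} = 2
g(12) = mex{1} = 0
g(13) = mex{1} = 0
g(14) = mex{1} = 0
So g(14) = 0.
By the Sprague-Grundy theorem, the Grundy value of a sum of independent games is the XOR of the component values.
Combined value = 1 XOR 1 XOR 0 = 0.

0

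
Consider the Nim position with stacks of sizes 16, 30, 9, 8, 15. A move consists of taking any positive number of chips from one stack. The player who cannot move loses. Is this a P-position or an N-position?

Compute the nim-sum pairwise:
16 ⊕ 30 = 14
14 ⊕ 9 = 7
7 ⊕ 8 = 15
15 ⊕ 15 = 0
The nim-sum is 0, so this is a P-position: the player to move is in a losing position under optimal play.

P-position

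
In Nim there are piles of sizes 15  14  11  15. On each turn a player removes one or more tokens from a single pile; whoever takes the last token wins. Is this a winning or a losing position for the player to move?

Winning position

In binary:
  1111  (15)
  1110  (14)
  1011  (11)
  1111  (15)
  ----
  0101  (5)
The nim-sum is 5 ≠ 0, so this is an N-position: the player to move can win.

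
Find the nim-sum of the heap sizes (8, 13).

5

In binary:
  1000  (8)
  1101  (13)
  ----
  0101  (5)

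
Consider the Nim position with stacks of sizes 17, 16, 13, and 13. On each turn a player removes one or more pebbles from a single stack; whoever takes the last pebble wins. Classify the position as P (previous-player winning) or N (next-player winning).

Write each in binary and XOR column by column:
  10001  (17)
  10000  (16)
  01101  (13)
  01101  (13)
  -----
  00001  (1)
The nim-sum is 1 ≠ 0, so this is an N-position: the player to move can win.

N-position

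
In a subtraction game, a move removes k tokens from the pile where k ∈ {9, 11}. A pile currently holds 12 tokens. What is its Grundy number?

Build the Grundy sequence with g(k) = mex{g(k−s) : s ∈ {9, 11}, s ≤ k}:
g(0) = mex{} = 0
g(1) = mex{} = 0
g(2) = mex{} = 0
g(3) = mex{} = 0
g(4) = mex{} = 0
g(5) = mex{} = 0
g(6) = mex{} = 0
g(7) = mex{} = 0
g(8) = mex{} = 0
g(9) = mex{0} = 1
g(10) = mex{0} = 1
g(11) = mex{0} = 1
g(12) = mex{0} = 1
So g(12) = 1.

1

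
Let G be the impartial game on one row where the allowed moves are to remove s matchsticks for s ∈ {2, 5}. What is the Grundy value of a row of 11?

0

Grundy values for subtraction set {2, 5}:
k:     0  1  2  3  4  5  6  7  8  9 10 11
g(k):  0  0  1  1  0  2  1  0  0  1  1  0
So g(11) = 0.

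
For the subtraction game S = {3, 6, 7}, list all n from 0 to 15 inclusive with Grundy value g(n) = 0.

Compute g(0), g(1), … for moves {3, 6, 7}:
k:     0  1  2  3  4  5  6  7  8  9 10 11 12 13 14 15
g(k):  0  0  0  1  1  1  2  2  2  3  0  0  0  1  1  1
The P-positions (g = 0) in 0..15 are 0, 1, 2, 10, 11, 12.

0, 1, 2, 10, 11, 12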